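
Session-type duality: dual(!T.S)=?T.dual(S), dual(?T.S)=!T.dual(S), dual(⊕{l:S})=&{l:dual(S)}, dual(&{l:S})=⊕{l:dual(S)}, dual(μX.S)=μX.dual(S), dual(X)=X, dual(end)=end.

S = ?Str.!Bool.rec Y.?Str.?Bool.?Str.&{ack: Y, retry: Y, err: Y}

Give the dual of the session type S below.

!Str.?Bool.rec Y.!Str.!Bool.!Str.+{ack: Y, retry: Y, err: Y}

?Str ↦ !Str
  !Bool ↦ ?Bool
    rec Y ↦ rec Y  (μ self-dual)
      ?Str ↦ !Str
        ?Bool ↦ !Bool
          ?Str ↦ !Str
            &{ack,retry,err} ↦ +{ack,retry,err}  (external→internal)
              case ack:
                Y self-dual
              case retry:
                Y self-dual
              case err:
                Y self-dual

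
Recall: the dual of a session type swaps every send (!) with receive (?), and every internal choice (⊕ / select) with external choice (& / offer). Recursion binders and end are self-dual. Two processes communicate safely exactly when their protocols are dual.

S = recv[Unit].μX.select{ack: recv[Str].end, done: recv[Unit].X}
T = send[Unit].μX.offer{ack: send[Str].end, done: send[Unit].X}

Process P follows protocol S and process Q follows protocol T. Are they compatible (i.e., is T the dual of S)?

YES

recv[Unit] | send[Unit]  ✓
  μX | μX  ✓ (rec unchanged)
    select{ack,done} | offer{ack,done}  ✓ labels match
      [ack]
        recv[Str] | send[Str]  ✓
          end | end  ✓
      [done]
        recv[Unit] | send[Unit]  ✓
          X | X  ✓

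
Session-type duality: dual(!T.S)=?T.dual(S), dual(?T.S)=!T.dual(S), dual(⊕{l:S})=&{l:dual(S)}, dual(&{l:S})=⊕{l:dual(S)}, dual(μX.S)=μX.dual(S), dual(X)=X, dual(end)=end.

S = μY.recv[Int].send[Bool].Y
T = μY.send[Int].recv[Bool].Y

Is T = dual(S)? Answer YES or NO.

μY | μY  ok (rec unchanged)
  recv[Int] | send[Int]  ok
    send[Bool] | recv[Bool]  ok
      Y | Y  ok

YES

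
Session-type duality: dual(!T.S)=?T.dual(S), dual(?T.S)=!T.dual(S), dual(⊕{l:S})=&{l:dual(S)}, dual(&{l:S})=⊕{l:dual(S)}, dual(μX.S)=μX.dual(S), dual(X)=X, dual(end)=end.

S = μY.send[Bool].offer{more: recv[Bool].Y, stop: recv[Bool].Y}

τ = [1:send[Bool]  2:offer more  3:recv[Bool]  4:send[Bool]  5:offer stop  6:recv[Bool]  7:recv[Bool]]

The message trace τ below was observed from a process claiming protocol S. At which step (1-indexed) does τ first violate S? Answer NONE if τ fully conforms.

@1 send[Bool]  ✓  cont: offer{more: recv[Bool].μY.…, stop: recv[Bool].μY.…}
@2 offer more  ✓  cont: recv[Bool].μY.…
@3 recv[Bool]  ✓  cont: μY.…
@4 send[Bool]  ✓  cont: offer{more: recv[Bool].μY.…, stop: recv[Bool].μY.…}
@5 offer stop  ✓  cont: recv[Bool].μY.…
@6 recv[Bool]  ✓  cont: μY.…
@7 got recv[Bool], protocol expects send[Bool]  ✗

7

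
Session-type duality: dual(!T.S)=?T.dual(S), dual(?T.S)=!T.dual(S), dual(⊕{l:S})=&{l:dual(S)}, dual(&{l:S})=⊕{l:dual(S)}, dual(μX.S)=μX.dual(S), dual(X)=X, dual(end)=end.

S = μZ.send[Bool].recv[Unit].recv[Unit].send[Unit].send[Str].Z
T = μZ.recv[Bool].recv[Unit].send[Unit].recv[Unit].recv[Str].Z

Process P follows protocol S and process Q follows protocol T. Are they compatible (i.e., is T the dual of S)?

μZ vs μZ  match (μ self-dual)
  send[Bool] vs recv[Bool]  match
    recv[Unit] vs recv[Unit]  ✗ same direction on both sides — not dual

NO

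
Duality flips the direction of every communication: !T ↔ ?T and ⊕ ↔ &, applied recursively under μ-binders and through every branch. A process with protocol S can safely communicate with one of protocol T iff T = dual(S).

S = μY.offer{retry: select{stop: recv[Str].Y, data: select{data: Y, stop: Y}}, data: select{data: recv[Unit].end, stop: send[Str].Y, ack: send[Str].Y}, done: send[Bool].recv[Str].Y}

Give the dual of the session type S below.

μY.select{retry: offer{stop: send[Str].Y, data: offer{data: Y, stop: Y}}, data: offer{data: send[Unit].end, stop: recv[Str].Y, ack: recv[Str].Y}, done: recv[Bool].send[Str].Y}

μY ↦ μY  (binder kept)
  offer{retry,data,done} ↦ select{retry,data,done}  (&→⊕)
    case retry:
      select{stop,data} ↦ offer{stop,data}  (select→offer)
        case stop:
          recv[Str] ↦ send[Str]
            dual(Y) = Y
        case data:
          select{data,stop} ↦ offer{data,stop}  (select→offer)
            case data:
              dual(Y) = Y
            case stop:
              dual(Y) = Y
    case data:
      select{data,stop,ack} ↦ offer{data,stop,ack}  (select→offer)
        case data:
          recv[Unit] ↦ send[Unit]
            dual(end) = end
        case stop:
          send[Str] ↦ recv[Str]
            dual(Y) = Y
        case ack:
          send[Str] ↦ recv[Str]
            dual(Y) = Y
    case done:
      send[Bool] ↦ recv[Bool]
        recv[Str] ↦ send[Str]
          dual(Y) = Y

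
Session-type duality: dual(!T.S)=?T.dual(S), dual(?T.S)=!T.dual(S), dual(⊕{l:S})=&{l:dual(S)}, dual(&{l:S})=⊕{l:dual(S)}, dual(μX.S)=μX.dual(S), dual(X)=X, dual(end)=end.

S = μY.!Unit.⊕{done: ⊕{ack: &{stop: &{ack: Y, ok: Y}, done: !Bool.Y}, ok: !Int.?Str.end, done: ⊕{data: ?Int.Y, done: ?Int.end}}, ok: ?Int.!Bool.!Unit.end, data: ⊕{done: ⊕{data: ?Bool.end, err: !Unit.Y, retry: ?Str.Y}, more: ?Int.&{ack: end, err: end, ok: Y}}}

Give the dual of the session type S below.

μY → μY  (rec unchanged)
  !Unit → ?Unit
    ⊕{done,ok,data} → &{done,ok,data}  (internal→external)
      case done:
        ⊕{ack,ok,done} → &{ack,ok,done}  (internal→external)
          case ack:
            &{stop,done} → ⊕{stop,done}  (external→internal)
              case stop:
                &{ack,ok} → ⊕{ack,ok}  (external→internal)
                  case ack:
                    Y self-dual
                  case ok:
                    Y self-dual
              case done:
                !Bool → ?Bool
                  Y self-dual
          case ok:
            !Int → ?Int
              ?Str → !Str
                end self-dual
          case done:
            ⊕{data,done} → &{data,done}  (internal→external)
              case data:
                ?Int → !Int
                  Y self-dual
              case done:
                ?Int → !Int
                  end self-dual
      case ok:
        ?Int → !Int
          !Bool → ?Bool
            !Unit → ?Unit
              end self-dual
      case data:
        ⊕{done,more} → &{done,more}  (internal→external)
          case done:
            ⊕{data,err,retry} → &{data,err,retry}  (internal→external)
              case data:
                ?Bool → !Bool
                  end self-dual
              case err:
                !Unit → ?Unit
                  Y self-dual
              case retry:
                ?Str → !Str
                  Y self-dual
          case more:
            ?Int → !Int
              &{ack,err,ok} → ⊕{ack,err,ok}  (external→internal)
                case ack:
                  end self-dual
                case err:
                  end self-dual
                case ok:
                  Y self-dual

μY.?Unit.&{done: &{ack: ⊕{stop: ⊕{ack: Y, ok: Y}, done: ?Bool.Y}, ok: ?Int.!Str.end, done: &{data: !Int.Y, done: !Int.end}}, ok: !Int.?Bool.?Unit.end, data: &{done: &{data: !Bool.end, err: ?Unit.Y, retry: !Str.Y}, more: !Int.⊕{ack: end, err: end, ok: Y}}}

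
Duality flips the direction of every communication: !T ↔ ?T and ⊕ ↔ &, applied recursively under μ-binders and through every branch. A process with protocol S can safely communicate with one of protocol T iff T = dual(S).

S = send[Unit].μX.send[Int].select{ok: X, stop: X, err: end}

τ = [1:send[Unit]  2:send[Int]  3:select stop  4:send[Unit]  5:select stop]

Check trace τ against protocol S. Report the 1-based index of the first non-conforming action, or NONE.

@1 send[Unit]  ok  residual = μX.…
@2 send[Int]  ok  residual = select{ok: μX.…, stop: μX.…, err: end}
@3 select stop  ok  residual = μX.…
@4 got send[Unit], protocol expects send[Int]  ✗

4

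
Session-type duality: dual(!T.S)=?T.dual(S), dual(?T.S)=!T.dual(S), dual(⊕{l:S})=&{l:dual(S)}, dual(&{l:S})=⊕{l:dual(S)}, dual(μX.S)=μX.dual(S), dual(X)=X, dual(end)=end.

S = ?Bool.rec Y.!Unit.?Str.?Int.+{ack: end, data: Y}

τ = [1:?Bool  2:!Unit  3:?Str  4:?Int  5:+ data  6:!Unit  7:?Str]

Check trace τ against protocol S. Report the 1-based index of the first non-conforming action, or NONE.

@1 ?Bool  match  state: rec Y.…
@2 !Unit  match  state: ?Str.?Int.+{ack: end, data: rec Y.…}
@3 ?Str  match  state: ?Int.+{ack: end, data: rec Y.…}
@4 ?Int  match  state: +{ack: end, data: rec Y.…}
@5 + data  match  state: rec Y.…
@6 !Unit  match  state: ?Str.?Int.+{ack: end, data: rec Y.…}
@7 ?Str  match  state: ?Int.+{ack: end, data: rec Y.…}
all 7 steps conform

NONE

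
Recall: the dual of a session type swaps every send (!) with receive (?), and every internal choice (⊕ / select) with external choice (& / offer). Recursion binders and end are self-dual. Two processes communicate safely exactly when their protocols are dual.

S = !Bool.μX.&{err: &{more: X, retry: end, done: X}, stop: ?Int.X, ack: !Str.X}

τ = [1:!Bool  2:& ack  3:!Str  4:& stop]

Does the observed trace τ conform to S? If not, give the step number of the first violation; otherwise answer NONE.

@1 !Bool  ok  state: μX.…
@2 & ack  ok  state: !Str.μX.…
@3 !Str  ok  state: μX.…
@4 & stop  ok  state: ?Int.μX.…
all 4 steps conform

NONE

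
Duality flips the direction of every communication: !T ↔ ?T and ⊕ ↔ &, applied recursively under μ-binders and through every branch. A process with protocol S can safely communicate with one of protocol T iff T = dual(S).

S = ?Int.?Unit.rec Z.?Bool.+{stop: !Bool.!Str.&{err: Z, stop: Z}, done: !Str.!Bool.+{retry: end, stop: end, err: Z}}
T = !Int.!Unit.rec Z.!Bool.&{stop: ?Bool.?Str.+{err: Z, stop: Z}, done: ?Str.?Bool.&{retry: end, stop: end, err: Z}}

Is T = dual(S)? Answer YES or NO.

YES

?Int vs !Int  match
  ?Unit vs !Unit  match
    rec Z vs rec Z  match (μ self-dual)
      ?Bool vs !Bool  match
        +{stop,done} vs &{stop,done}  match label sets agree
          • stop:
            !Bool vs ?Bool  match
              !Str vs ?Str  match
                &{err,stop} vs +{err,stop}  match label sets agree
                  • err:
                    Z vs Z  match
                  • stop:
                    Z vs Z  match
          • done:
            !Str vs ?Str  match
              !Bool vs ?Bool  match
                +{retry,stop,err} vs &{retry,stop,err}  match label sets agree
                  • retry:
                    end vs end  match
                  • stop:
                    end vs end  match
                  • err:
                    Z vs Z  match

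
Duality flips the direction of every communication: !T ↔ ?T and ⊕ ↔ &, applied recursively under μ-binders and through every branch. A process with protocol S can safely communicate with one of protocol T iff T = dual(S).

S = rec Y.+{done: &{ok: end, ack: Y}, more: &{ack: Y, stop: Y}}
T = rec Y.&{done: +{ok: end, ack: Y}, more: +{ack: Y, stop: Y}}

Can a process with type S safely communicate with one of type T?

YES

rec Y vs rec Y  match (rec unchanged)
  +{done,more} vs &{done,more}  match same labels
    • done:
      &{ok,ack} vs +{ok,ack}  match same labels
        • ok:
          end vs end  match
        • ack:
          Y vs Y  match
    • more:
      &{ack,stop} vs +{ack,stop}  match same labels
        • ack:
          Y vs Y  match
        • stop:
          Y vs Y  match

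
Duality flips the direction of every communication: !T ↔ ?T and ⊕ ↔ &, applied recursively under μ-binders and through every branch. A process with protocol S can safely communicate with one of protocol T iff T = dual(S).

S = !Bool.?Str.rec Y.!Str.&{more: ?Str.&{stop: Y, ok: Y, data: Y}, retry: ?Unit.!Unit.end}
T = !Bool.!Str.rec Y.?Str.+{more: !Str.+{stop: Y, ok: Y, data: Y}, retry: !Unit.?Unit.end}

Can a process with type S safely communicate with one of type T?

NO

!Bool vs !Bool  ✗ same direction on both sides — not dual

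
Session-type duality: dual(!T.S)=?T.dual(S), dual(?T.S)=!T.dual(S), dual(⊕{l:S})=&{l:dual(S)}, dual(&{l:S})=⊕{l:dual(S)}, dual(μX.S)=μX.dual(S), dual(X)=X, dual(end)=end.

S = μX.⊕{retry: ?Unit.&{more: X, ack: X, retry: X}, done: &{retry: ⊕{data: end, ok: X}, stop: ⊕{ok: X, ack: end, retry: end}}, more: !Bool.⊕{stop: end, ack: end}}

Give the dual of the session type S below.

μX = μX  (rec unchanged)
  ⊕{retry,done,more} = &{retry,done,more}  (internal→external)
    [retry]
      ?Unit = !Unit
        &{more,ack,retry} = ⊕{more,ack,retry}  (external→internal)
          [more]
            dual(X) = X
          [ack]
            dual(X) = X
          [retry]
            dual(X) = X
    [done]
      &{retry,stop} = ⊕{retry,stop}  (external→internal)
        [retry]
          ⊕{data,ok} = &{data,ok}  (internal→external)
            [data]
              dual(end) = end
            [ok]
              dual(X) = X
        [stop]
          ⊕{ok,ack,retry} = &{ok,ack,retry}  (internal→external)
            [ok]
              dual(X) = X
            [ack]
              dual(end) = end
            [retry]
              dual(end) = end
    [more]
      !Bool = ?Bool
        ⊕{stop,ack} = &{stop,ack}  (internal→external)
          [stop]
            dual(end) = end
          [ack]
            dual(end) = end

μX.&{retry: !Unit.⊕{more: X, ack: X, retry: X}, done: ⊕{retry: &{data: end, ok: X}, stop: &{ok: X, ack: end, retry: end}}, more: ?Bool.&{stop: end, ack: end}}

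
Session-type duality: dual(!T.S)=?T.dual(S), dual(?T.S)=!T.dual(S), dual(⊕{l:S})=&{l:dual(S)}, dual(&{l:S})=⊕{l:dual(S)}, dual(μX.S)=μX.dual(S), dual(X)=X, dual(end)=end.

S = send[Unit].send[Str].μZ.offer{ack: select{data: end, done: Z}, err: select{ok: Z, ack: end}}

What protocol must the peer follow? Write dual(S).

send[Unit] → recv[Unit]
  send[Str] → recv[Str]
    μZ → μZ  (μ self-dual)
      offer{ack,err} → select{ack,err}  (offer→select)
        case ack:
          select{data,done} → offer{data,done}  (⊕→&)
            case data:
              dual(end) = end
            case done:
              dual(Z) = Z
        case err:
          select{ok,ack} → offer{ok,ack}  (⊕→&)
            case ok:
              dual(Z) = Z
            case ack:
              dual(end) = end

recv[Unit].recv[Str].μZ.select{ack: offer{data: end, done: Z}, err: offer{ok: Z, ack: end}}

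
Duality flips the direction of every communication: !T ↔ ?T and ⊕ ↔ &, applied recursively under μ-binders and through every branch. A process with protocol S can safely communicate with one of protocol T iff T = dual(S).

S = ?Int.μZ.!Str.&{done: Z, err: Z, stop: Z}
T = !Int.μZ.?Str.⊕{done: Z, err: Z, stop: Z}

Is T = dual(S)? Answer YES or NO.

?Int ‖ !Int  ok
  μZ ‖ μZ  ok (μ self-dual)
    !Str ‖ ?Str  ok
      &{done,err,stop} ‖ ⊕{done,err,stop}  ok label sets agree
        • done:
          Z ‖ Z  ok
        • err:
          Z ‖ Z  ok
        • stop:
          Z ‖ Z  ok

YES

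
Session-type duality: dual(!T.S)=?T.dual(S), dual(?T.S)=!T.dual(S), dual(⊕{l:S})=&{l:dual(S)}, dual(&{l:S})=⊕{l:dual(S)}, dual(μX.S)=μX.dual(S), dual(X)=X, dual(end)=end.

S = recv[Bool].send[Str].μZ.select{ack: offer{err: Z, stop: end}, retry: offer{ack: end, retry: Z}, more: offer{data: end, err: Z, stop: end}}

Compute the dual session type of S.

recv[Bool] → send[Bool]
  send[Str] → recv[Str]
    μZ → μZ  (μ self-dual)
      select{ack,retry,more} → offer{ack,retry,more}  (internal→external)
        • ack:
          offer{err,stop} → select{err,stop}  (&→⊕)
            • err:
              dual(Z) = Z
            • stop:
              dual(end) = end
        • retry:
          offer{ack,retry} → select{ack,retry}  (&→⊕)
            • ack:
              dual(end) = end
            • retry:
              dual(Z) = Z
        • more:
          offer{data,err,stop} → select{data,err,stop}  (&→⊕)
            • data:
              dual(end) = end
            • err:
              dual(Z) = Z
            • stop:
              dual(end) = end

send[Bool].recv[Str].μZ.offer{ack: select{err: Z, stop: end}, retry: select{ack: end, retry: Z}, more: select{data: end, err: Z, stop: end}}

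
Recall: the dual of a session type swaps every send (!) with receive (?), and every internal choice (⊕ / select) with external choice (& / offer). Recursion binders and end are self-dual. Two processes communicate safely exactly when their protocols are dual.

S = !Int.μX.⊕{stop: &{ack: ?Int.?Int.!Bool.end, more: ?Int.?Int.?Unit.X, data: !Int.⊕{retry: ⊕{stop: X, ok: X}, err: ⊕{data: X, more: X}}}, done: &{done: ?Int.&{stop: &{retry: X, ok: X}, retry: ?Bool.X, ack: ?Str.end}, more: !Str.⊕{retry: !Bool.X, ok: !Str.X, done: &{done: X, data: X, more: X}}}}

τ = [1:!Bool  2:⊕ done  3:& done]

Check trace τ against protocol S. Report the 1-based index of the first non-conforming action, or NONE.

1

[1] got !Bool, protocol expects !Int  ✗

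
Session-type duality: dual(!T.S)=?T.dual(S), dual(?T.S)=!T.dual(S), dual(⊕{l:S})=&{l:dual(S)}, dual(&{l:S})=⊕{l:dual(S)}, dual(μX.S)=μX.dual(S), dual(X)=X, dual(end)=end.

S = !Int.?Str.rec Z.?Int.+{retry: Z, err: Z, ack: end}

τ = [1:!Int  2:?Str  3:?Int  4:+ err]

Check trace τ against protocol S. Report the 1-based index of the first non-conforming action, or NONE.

[1] !Int  ✓  now at ?Str.rec Z.…
[2] ?Str  ✓  now at rec Z.…
[3] ?Int  ✓  now at +{retry: rec Z.…, err: rec Z.…, ack: end}
[4] + err  ✓  now at rec Z.…
all 4 steps conform

NONE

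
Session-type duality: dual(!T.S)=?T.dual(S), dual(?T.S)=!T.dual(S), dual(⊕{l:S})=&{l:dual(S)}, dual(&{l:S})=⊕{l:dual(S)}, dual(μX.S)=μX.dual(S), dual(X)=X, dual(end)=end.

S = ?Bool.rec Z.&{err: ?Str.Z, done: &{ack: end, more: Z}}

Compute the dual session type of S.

!Bool.rec Z.+{err: !Str.Z, done: +{ack: end, more: Z}}

?Bool → !Bool
  rec Z → rec Z  (rec unchanged)
    &{err,done} → +{err,done}  (offer→select)
      • err:
        ?Str → !Str
          dual(Z) = Z
      • done:
        &{ack,more} → +{ack,more}  (offer→select)
          • ack:
            dual(end) = end
          • more:
            dual(Z) = Z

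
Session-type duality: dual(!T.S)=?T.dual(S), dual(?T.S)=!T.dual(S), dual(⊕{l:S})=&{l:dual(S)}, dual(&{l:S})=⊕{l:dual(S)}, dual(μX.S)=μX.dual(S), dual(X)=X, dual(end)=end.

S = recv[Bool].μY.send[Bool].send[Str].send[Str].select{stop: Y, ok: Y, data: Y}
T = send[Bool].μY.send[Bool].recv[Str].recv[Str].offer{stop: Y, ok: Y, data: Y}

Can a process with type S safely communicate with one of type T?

NO

recv[Bool] | send[Bool]  ok
  μY | μY  ok (rec unchanged)
    send[Bool] | send[Bool]  ✗ same direction on both sides — not dual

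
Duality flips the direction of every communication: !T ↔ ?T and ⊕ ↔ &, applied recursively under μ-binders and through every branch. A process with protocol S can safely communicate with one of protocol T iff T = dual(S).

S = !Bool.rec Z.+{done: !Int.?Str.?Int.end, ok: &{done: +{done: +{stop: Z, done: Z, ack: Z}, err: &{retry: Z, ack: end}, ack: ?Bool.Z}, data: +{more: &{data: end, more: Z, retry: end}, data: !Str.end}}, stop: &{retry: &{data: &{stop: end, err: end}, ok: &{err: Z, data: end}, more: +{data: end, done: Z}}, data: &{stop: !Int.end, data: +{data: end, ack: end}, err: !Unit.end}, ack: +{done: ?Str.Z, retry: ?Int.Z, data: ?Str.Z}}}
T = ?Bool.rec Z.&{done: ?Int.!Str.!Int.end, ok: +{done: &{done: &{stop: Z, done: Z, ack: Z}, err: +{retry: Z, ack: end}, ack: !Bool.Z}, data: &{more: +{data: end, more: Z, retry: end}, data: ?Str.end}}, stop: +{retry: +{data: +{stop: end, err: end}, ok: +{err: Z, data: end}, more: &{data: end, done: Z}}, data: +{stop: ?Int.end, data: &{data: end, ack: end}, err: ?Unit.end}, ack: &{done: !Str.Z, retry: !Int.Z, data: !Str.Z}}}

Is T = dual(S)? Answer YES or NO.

!Bool | ?Bool  match
  rec Z | rec Z  match (μ self-dual)
    +{done,ok,stop} | &{done,ok,stop}  match label sets agree
      [done]
        !Int | ?Int  match
          ?Str | !Str  match
            ?Int | !Int  match
              end | end  match
      [ok]
        &{done,data} | +{done,data}  match label sets agree
          [done]
            +{done,err,ack} | &{done,err,ack}  match label sets agree
              [done]
                +{stop,done,ack} | &{stop,done,ack}  match label sets agree
                  [stop]
                    Z | Z  match
                  [done]
                    Z | Z  match
                  [ack]
                    Z | Z  match
              [err]
                &{retry,ack} | +{retry,ack}  match label sets agree
                  [retry]
                    Z | Z  match
                  [ack]
                    end | end  match
              [ack]
                ?Bool | !Bool  match
                  Z | Z  match
          [data]
            +{more,data} | &{more,data}  match label sets agree
              [more]
                &{data,more,retry} | +{data,more,retry}  match label sets agree
                  [data]
                    end | end  match
                  [more]
                    Z | Z  match
                  [retry]
                    end | end  match
              [data]
                !Str | ?Str  match
                  end | end  match
      [stop]
        &{retry,data,ack} | +{retry,data,ack}  match label sets agree
          [retry]
            &{data,ok,more} | +{data,ok,more}  match label sets agree
              [data]
                &{stop,err} | +{stop,err}  match label sets agree
                  [stop]
                    end | end  match
                  [err]
                    end | end  match
              [ok]
                &{err,data} | +{err,data}  match label sets agree
                  [err]
                    Z | Z  match
                  [data]
                    end | end  match
              [more]
                +{data,done} | &{data,done}  match label sets agree
                  [data]
                    end | end  match
                  [done]
                    Z | Z  match
          [data]
            &{stop,data,err} | +{stop,data,err}  match label sets agree
              [stop]
                !Int | ?Int  match
                  end | end  match
              [data]
                +{data,ack} | &{data,ack}  match label sets agree
                  [data]
                    end | end  match
                  [ack]
                    end | end  match
              [err]
                !Unit | ?Unit  match
                  end | end  match
          [ack]
            +{done,retry,data} | &{done,retry,data}  match label sets agree
              [done]
                ?Str | !Str  match
                  Z | Z  match
              [retry]
                ?Int | !Int  match
                  Z | Z  match
              [data]
                ?Str | !Str  match
                  Z | Z  match

YES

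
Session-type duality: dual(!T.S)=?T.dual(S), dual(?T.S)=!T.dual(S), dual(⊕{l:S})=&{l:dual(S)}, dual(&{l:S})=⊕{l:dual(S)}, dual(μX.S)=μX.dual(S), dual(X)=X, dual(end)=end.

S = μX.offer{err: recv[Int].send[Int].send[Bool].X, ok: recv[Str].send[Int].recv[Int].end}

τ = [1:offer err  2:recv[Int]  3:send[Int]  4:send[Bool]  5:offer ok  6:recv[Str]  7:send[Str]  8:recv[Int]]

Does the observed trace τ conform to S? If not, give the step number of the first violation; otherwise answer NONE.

[1] offer err  match  now at recv[Int].send[Int].send[Bool].μX.…
[2] recv[Int]  match  now at send[Int].send[Bool].μX.…
[3] send[Int]  match  now at send[Bool].μX.…
[4] send[Bool]  match  now at μX.…
[5] offer ok  match  now at recv[Str].send[Int].recv[Int].end
[6] recv[Str]  match  now at send[Int].recv[Int].end
[7] got send[Str], protocol expects send[Int]  ✗

7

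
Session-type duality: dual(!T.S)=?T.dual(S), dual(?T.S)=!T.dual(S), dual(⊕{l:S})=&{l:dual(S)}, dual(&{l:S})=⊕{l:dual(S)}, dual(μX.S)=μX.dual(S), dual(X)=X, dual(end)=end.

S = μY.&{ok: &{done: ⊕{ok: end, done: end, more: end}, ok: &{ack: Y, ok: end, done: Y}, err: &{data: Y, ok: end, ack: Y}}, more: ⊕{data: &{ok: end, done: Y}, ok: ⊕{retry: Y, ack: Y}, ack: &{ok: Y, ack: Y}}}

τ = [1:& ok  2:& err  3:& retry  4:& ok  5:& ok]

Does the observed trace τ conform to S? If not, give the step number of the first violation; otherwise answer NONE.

3

step 1: & ok  match  cont: &{done: ⊕{ok: end, done: end, more: end}, ok: &{ack: μY.…, ok: end, done: μY.…}, err: &{data: μY.…, ok: end, ack: μY.…}}
step 2: & err  match  cont: &{data: μY.…, ok: end, ack: μY.…}
step 3: got & retry, protocol expects & data or & ok or & ack  ✗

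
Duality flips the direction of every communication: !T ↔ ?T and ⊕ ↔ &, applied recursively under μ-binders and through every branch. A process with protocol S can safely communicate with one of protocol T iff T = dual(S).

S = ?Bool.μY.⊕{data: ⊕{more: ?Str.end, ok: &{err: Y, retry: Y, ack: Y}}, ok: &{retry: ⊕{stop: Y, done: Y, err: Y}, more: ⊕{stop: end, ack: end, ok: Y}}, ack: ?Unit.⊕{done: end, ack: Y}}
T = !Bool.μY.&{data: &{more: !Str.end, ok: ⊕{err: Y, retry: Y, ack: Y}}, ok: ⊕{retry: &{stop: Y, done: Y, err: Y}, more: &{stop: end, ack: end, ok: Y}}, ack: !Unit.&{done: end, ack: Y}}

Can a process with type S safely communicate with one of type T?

YES

?Bool | !Bool  match
  μY | μY  match (rec unchanged)
    ⊕{data,ok,ack} | &{data,ok,ack}  match labels match
      case data:
        ⊕{more,ok} | &{more,ok}  match labels match
          case more:
            ?Str | !Str  match
              end | end  match
          case ok:
            &{err,retry,ack} | ⊕{err,retry,ack}  match labels match
              case err:
                Y | Y  match
              case retry:
                Y | Y  match
              case ack:
                Y | Y  match
      case ok:
        &{retry,more} | ⊕{retry,more}  match labels match
          case retry:
            ⊕{stop,done,err} | &{stop,done,err}  match labels match
              case stop:
                Y | Y  match
              case done:
                Y | Y  match
              case err:
                Y | Y  match
          case more:
            ⊕{stop,ack,ok} | &{stop,ack,ok}  match labels match
              case stop:
                end | end  match
              case ack:
                end | end  match
              case ok:
                Y | Y  match
      case ack:
        ?Unit | !Unit  match
          ⊕{done,ack} | &{done,ack}  match labels match
            case done:
              end | end  match
            case ack:
              Y | Y  match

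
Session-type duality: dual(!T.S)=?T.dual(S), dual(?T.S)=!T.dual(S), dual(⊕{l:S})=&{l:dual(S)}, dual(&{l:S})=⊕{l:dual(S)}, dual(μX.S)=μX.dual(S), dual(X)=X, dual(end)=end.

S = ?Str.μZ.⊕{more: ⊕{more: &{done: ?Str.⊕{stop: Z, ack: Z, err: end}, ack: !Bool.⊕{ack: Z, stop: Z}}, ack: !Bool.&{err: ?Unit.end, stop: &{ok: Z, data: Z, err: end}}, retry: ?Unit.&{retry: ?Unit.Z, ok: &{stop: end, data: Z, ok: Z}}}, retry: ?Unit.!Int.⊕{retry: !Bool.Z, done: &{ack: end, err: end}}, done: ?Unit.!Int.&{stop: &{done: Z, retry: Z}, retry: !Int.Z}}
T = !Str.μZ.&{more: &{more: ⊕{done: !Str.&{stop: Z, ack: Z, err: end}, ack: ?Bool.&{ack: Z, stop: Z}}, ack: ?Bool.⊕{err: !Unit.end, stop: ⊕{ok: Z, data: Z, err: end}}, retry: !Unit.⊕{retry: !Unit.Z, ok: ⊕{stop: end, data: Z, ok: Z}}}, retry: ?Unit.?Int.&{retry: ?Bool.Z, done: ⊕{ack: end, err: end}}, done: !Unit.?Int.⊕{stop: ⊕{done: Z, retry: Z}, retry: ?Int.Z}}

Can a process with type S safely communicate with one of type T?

?Str vs !Str  match
  μZ vs μZ  match (binder kept)
    ⊕{more,retry,done} vs &{more,retry,done}  match same labels
      • more:
        ⊕{more,ack,retry} vs &{more,ack,retry}  match same labels
          • more:
            &{done,ack} vs ⊕{done,ack}  match same labels
              • done:
                ?Str vs !Str  match
                  ⊕{stop,ack,err} vs &{stop,ack,err}  match same labels
                    • stop:
                      Z vs Z  match
                    • ack:
                      Z vs Z  match
                    • err:
                      end vs end  match
              • ack:
                !Bool vs ?Bool  match
                  ⊕{ack,stop} vs &{ack,stop}  match same labels
                    • ack:
                      Z vs Z  match
                    • stop:
                      Z vs Z  match
          • ack:
            !Bool vs ?Bool  match
              &{err,stop} vs ⊕{err,stop}  match same labels
                • err:
                  ?Unit vs !Unit  match
                    end vs end  match
                • stop:
                  &{ok,data,err} vs ⊕{ok,data,err}  match same labels
                    • ok:
                      Z vs Z  match
                    • data:
                      Z vs Z  match
                    • err:
                      end vs end  match
          • retry:
            ?Unit vs !Unit  match
              &{retry,ok} vs ⊕{retry,ok}  match same labels
                • retry:
                  ?Unit vs !Unit  match
                    Z vs Z  match
                • ok:
                  &{stop,data,ok} vs ⊕{stop,data,ok}  match same labels
                    • stop:
                      end vs end  match
                    • data:
                      Z vs Z  match
                    • ok:
                      Z vs Z  match
      • retry:
        ?Unit vs ?Unit  ✗ same direction on both sides — not dual

NO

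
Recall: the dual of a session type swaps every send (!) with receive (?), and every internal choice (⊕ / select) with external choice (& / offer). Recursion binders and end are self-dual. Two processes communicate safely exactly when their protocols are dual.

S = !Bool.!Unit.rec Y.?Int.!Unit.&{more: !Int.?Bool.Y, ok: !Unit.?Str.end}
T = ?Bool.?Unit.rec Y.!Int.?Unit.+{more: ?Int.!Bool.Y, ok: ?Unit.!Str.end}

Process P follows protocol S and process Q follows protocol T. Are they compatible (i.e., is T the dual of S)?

YES

!Bool vs ?Bool  ✓
  !Unit vs ?Unit  ✓
    rec Y vs rec Y  ✓ (rec unchanged)
      ?Int vs !Int  ✓
        !Unit vs ?Unit  ✓
          &{more,ok} vs +{more,ok}  ✓ labels match
            [more]
              !Int vs ?Int  ✓
                ?Bool vs !Bool  ✓
                  Y vs Y  ✓
            [ok]
              !Unit vs ?Unit  ✓
                ?Str vs !Str  ✓
                  end vs end  ✓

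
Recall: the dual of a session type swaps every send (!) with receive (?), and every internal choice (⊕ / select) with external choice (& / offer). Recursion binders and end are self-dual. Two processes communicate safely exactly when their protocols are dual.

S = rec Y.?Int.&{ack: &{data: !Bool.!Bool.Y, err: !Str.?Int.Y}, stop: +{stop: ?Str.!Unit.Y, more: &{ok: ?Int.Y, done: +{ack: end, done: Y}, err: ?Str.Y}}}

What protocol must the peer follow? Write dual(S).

rec Y.!Int.+{ack: +{data: ?Bool.?Bool.Y, err: ?Str.!Int.Y}, stop: &{stop: !Str.?Unit.Y, more: +{ok: !Int.Y, done: &{ack: end, done: Y}, err: !Str.Y}}}

rec Y = rec Y  (binder kept)
  ?Int = !Int
    &{ack,stop} = +{ack,stop}  (&→⊕)
      case ack:
        &{data,err} = +{data,err}  (&→⊕)
          case data:
            !Bool = ?Bool
              !Bool = ?Bool
                Y ↦ Y
          case err:
            !Str = ?Str
              ?Int = !Int
                Y ↦ Y
      case stop:
        +{stop,more} = &{stop,more}  (select→offer)
          case stop:
            ?Str = !Str
              !Unit = ?Unit
                Y ↦ Y
          case more:
            &{ok,done,err} = +{ok,done,err}  (&→⊕)
              case ok:
                ?Int = !Int
                  Y ↦ Y
              case done:
                +{ack,done} = &{ack,done}  (select→offer)
                  case ack:
                    end ↦ end
                  case done:
                    Y ↦ Y
              case err:
                ?Str = !Str
                  Y ↦ Y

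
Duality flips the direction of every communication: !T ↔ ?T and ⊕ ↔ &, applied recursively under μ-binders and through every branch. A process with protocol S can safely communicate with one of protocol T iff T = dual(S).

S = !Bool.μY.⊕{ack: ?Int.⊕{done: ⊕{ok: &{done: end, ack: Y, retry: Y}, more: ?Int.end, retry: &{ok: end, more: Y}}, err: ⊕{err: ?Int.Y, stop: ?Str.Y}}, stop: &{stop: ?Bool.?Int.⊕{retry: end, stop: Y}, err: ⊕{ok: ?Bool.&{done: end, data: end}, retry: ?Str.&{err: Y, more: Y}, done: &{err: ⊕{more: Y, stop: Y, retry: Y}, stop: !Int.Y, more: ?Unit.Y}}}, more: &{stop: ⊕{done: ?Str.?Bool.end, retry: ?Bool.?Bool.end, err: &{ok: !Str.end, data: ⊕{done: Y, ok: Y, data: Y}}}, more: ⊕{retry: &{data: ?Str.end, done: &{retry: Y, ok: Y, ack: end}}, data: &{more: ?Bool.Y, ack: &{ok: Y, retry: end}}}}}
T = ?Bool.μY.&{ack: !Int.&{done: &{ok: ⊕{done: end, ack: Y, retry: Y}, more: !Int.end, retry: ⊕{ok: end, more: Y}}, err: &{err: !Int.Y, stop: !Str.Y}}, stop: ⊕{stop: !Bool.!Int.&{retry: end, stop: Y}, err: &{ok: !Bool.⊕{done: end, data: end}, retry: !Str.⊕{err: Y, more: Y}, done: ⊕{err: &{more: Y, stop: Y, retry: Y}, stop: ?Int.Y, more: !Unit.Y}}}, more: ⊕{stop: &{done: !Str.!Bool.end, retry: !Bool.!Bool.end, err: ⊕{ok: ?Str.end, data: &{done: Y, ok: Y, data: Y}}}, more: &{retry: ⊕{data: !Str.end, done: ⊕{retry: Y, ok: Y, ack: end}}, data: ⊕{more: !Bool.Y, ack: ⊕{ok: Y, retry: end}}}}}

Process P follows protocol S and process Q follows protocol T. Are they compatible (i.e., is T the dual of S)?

YES

!Bool | ?Bool  ok
  μY | μY  ok (binder kept)
    ⊕{ack,stop,more} | &{ack,stop,more}  ok same labels
      case ack:
        ?Int | !Int  ok
          ⊕{done,err} | &{done,err}  ok same labels
            case done:
              ⊕{ok,more,retry} | &{ok,more,retry}  ok same labels
                case ok:
                  &{done,ack,retry} | ⊕{done,ack,retry}  ok same labels
                    case done:
                      end | end  ok
                    case ack:
                      Y | Y  ok
                    case retry:
                      Y | Y  ok
                case more:
                  ?Int | !Int  ok
                    end | end  ok
                case retry:
                  &{ok,more} | ⊕{ok,more}  ok same labels
                    case ok:
                      end | end  ok
                    case more:
                      Y | Y  ok
            case err:
              ⊕{err,stop} | &{err,stop}  ok same labels
                case err:
                  ?Int | !Int  ok
                    Y | Y  ok
                case stop:
                  ?Str | !Str  ok
                    Y | Y  ok
      case stop:
        &{stop,err} | ⊕{stop,err}  ok same labels
          case stop:
            ?Bool | !Bool  ok
              ?Int | !Int  ok
                ⊕{retry,stop} | &{retry,stop}  ok same labels
                  case retry:
                    end | end  ok
                  case stop:
                    Y | Y  ok
          case err:
            ⊕{ok,retry,done} | &{ok,retry,done}  ok same labels
              case ok:
                ?Bool | !Bool  ok
                  &{done,data} | ⊕{done,data}  ok same labels
                    case done:
                      end | end  ok
                    case data:
                      end | end  ok
              case retry:
                ?Str | !Str  ok
                  &{err,more} | ⊕{err,more}  ok same labels
                    case err:
                      Y | Y  ok
                    case more:
                      Y | Y  ok
              case done:
                &{err,stop,more} | ⊕{err,stop,more}  ok same labels
                  case err:
                    ⊕{more,stop,retry} | &{more,stop,retry}  ok same labels
                      case more:
                        Y | Y  ok
                      case stop:
                        Y | Y  ok
                      case retry:
                        Y | Y  ok
                  case stop:
                    !Int | ?Int  ok
                      Y | Y  ok
                  case more:
                    ?Unit | !Unit  ok
                      Y | Y  ok
      case more:
        &{stop,more} | ⊕{stop,more}  ok same labels
          case stop:
            ⊕{done,retry,err} | &{done,retry,err}  ok same labels
              case done:
                ?Str | !Str  ok
                  ?Bool | !Bool  ok
                    end | end  ok
              case retry:
                ?Bool | !Bool  ok
                  ?Bool | !Bool  ok
                    end | end  ok
              case err:
                &{ok,data} | ⊕{ok,data}  ok same labels
                  case ok:
                    !Str | ?Str  ok
                      end | end  ok
                  case data:
                    ⊕{done,ok,data} | &{done,ok,data}  ok same labels
                      case done:
                        Y | Y  ok
                      case ok:
                        Y | Y  ok
                      case data:
                        Y | Y  ok
          case more:
            ⊕{retry,data} | &{retry,data}  ok same labels
              case retry:
                &{data,done} | ⊕{data,done}  ok same labels
                  case data:
                    ?Str | !Str  ok
                      end | end  ok
                  case done:
                    &{retry,ok,ack} | ⊕{retry,ok,ack}  ok same labels
                      case retry:
                        Y | Y  ok
                      case ok:
                        Y | Y  ok
                      case ack:
                        end | end  ok
              case data:
                &{more,ack} | ⊕{more,ack}  ok same labels
                  case more:
                    ?Bool | !Bool  ok
                      Y | Y  ok
                  case ack:
                    &{ok,retry} | ⊕{ok,retry}  ok same labels
                      case ok:
                        Y | Y  ok
                      case retry:
                        end | end  ok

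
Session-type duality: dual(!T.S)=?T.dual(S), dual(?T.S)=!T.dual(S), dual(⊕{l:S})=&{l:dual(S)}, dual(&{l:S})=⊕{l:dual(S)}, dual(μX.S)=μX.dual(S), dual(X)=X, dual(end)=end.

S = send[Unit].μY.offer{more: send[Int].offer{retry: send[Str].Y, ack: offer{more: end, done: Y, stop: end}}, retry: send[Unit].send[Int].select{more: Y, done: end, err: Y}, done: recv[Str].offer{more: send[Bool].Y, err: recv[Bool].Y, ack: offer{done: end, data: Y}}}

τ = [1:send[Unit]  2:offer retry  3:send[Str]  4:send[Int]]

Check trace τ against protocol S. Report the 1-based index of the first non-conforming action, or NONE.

step 1: send[Unit]  match  state: μY.…
step 2: offer retry  match  state: send[Unit].send[Int].select{more: μY.…, done: end, err: μY.…}
step 3: got send[Str], protocol expects send[Unit]  ✗

3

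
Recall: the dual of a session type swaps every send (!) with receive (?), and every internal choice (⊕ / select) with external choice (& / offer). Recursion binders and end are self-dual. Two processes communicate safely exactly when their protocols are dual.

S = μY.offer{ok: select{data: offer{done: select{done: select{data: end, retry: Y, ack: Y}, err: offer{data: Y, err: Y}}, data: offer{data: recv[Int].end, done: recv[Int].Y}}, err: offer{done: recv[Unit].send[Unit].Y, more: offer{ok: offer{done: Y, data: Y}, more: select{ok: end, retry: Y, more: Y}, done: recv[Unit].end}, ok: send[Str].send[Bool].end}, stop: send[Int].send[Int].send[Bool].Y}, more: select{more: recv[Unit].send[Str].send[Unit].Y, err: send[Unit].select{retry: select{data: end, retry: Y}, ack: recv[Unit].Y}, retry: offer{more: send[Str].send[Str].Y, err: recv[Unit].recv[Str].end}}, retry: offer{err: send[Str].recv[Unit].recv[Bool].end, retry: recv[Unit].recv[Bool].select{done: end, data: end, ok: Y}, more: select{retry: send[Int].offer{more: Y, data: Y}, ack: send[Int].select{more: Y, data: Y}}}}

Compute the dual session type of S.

μY.select{ok: offer{data: select{done: offer{done: offer{data: end, retry: Y, ack: Y}, err: select{data: Y, err: Y}}, data: select{data: send[Int].end, done: send[Int].Y}}, err: select{done: send[Unit].recv[Unit].Y, more: select{ok: select{done: Y, data: Y}, more: offer{ok: end, retry: Y, more: Y}, done: send[Unit].end}, ok: recv[Str].recv[Bool].end}, stop: recv[Int].recv[Int].recv[Bool].Y}, more: offer{more: send[Unit].recv[Str].recv[Unit].Y, err: recv[Unit].offer{retry: offer{data: end, retry: Y}, ack: send[Unit].Y}, retry: select{more: recv[Str].recv[Str].Y, err: send[Unit].send[Str].end}}, retry: select{err: recv[Str].send[Unit].send[Bool].end, retry: send[Unit].send[Bool].offer{done: end, data: end, ok: Y}, more: offer{retry: recv[Int].select{more: Y, data: Y}, ack: recv[Int].offer{more: Y, data: Y}}}}

μY ↦ μY  (rec unchanged)
  offer{ok,more,retry} ↦ select{ok,more,retry}  (&→⊕)
    case ok:
      select{data,err,stop} ↦ offer{data,err,stop}  (⊕→&)
        case data:
          offer{done,data} ↦ select{done,data}  (&→⊕)
            case done:
              select{done,err} ↦ offer{done,err}  (⊕→&)
                case done:
                  select{data,retry,ack} ↦ offer{data,retry,ack}  (⊕→&)
                    case data:
                      dual(end) = end
                    case retry:
                      dual(Y) = Y
                    case ack:
                      dual(Y) = Y
                case err:
                  offer{data,err} ↦ select{data,err}  (&→⊕)
                    case data:
                      dual(Y) = Y
                    case err:
                      dual(Y) = Y
            case data:
              offer{data,done} ↦ select{data,done}  (&→⊕)
                case data:
                  recv[Int] ↦ send[Int]
                    dual(end) = end
                case done:
                  recv[Int] ↦ send[Int]
                    dual(Y) = Y
        case err:
          offer{done,more,ok} ↦ select{done,more,ok}  (&→⊕)
            case done:
              recv[Unit] ↦ send[Unit]
                send[Unit] ↦ recv[Unit]
                  dual(Y) = Y
            case more:
              offer{ok,more,done} ↦ select{ok,more,done}  (&→⊕)
                case ok:
                  offer{done,data} ↦ select{done,data}  (&→⊕)
                    case done:
                      dual(Y) = Y
                    case data:
                      dual(Y) = Y
                case more:
                  select{ok,retry,more} ↦ offer{ok,retry,more}  (⊕→&)
                    case ok:
                      dual(end) = end
                    case retry:
                      dual(Y) = Y
                    case more:
                      dual(Y) = Y
                case done:
                  recv[Unit] ↦ send[Unit]
                    dual(end) = end
            case ok:
              send[Str] ↦ recv[Str]
                send[Bool] ↦ recv[Bool]
                  dual(end) = end
        case stop:
          send[Int] ↦ recv[Int]
            send[Int] ↦ recv[Int]
              send[Bool] ↦ recv[Bool]
                dual(Y) = Y
    case more:
      select{more,err,retry} ↦ offer{more,err,retry}  (⊕→&)
        case more:
          recv[Unit] ↦ send[Unit]
            send[Str] ↦ recv[Str]
              send[Unit] ↦ recv[Unit]
                dual(Y) = Y
        case err:
          send[Unit] ↦ recv[Unit]
            select{retry,ack} ↦ offer{retry,ack}  (⊕→&)
              case retry:
                select{data,retry} ↦ offer{data,retry}  (⊕→&)
                  case data:
                    dual(end) = end
                  case retry:
                    dual(Y) = Y
              case ack:
                recv[Unit] ↦ send[Unit]
                  dual(Y) = Y
        case retry:
          offer{more,err} ↦ select{more,err}  (&→⊕)
            case more:
              send[Str] ↦ recv[Str]
                send[Str] ↦ recv[Str]
                  dual(Y) = Y
            case err:
              recv[Unit] ↦ send[Unit]
                recv[Str] ↦ send[Str]
                  dual(end) = end
    case retry:
      offer{err,retry,more} ↦ select{err,retry,more}  (&→⊕)
        case err:
          send[Str] ↦ recv[Str]
            recv[Unit] ↦ send[Unit]
              recv[Bool] ↦ send[Bool]
                dual(end) = end
        case retry:
          recv[Unit] ↦ send[Unit]
            recv[Bool] ↦ send[Bool]
              select{done,data,ok} ↦ offer{done,data,ok}  (⊕→&)
                case done:
                  dual(end) = end
                case data:
                  dual(end) = end
                case ok:
                  dual(Y) = Y
        case more:
          select{retry,ack} ↦ offer{retry,ack}  (⊕→&)
            case retry:
              send[Int] ↦ recv[Int]
                offer{more,data} ↦ select{more,data}  (&→⊕)
                  case more:
                    dual(Y) = Y
                  case data:
                    dual(Y) = Y
            case ack:
              send[Int] ↦ recv[Int]
                select{more,data} ↦ offer{more,data}  (⊕→&)
                  case more:
                    dual(Y) = Y
                  case data:
                    dual(Y) = Y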